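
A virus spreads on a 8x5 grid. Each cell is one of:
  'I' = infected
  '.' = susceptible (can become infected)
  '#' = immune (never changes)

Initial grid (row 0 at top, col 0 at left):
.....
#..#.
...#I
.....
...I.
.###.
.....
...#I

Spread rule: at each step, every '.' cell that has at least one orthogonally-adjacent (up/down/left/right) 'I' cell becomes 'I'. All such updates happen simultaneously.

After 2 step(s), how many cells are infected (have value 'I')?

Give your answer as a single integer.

Step 0 (initial): 3 infected
Step 1: +6 new -> 9 infected
Step 2: +5 new -> 14 infected

Answer: 14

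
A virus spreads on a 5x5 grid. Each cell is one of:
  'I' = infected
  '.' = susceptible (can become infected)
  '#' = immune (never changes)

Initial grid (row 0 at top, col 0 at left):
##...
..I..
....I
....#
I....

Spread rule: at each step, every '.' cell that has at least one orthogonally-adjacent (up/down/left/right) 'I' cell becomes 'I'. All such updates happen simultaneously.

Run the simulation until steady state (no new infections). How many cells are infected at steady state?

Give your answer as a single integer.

Answer: 22

Derivation:
Step 0 (initial): 3 infected
Step 1: +8 new -> 11 infected
Step 2: +9 new -> 20 infected
Step 3: +1 new -> 21 infected
Step 4: +1 new -> 22 infected
Step 5: +0 new -> 22 infected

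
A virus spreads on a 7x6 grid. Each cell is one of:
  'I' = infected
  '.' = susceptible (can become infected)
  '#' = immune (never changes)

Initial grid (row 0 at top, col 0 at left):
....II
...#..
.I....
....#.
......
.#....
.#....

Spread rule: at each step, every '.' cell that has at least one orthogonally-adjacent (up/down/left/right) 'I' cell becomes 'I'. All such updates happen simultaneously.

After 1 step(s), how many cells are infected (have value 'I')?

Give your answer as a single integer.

Answer: 10

Derivation:
Step 0 (initial): 3 infected
Step 1: +7 new -> 10 infected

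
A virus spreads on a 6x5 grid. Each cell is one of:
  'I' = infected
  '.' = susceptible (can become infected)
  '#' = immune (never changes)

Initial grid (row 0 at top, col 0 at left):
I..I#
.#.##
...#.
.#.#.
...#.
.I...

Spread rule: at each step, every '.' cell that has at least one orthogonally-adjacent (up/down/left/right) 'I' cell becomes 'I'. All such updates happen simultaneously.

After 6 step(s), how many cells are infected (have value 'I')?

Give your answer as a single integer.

Step 0 (initial): 3 infected
Step 1: +6 new -> 9 infected
Step 2: +5 new -> 14 infected
Step 3: +5 new -> 19 infected
Step 4: +1 new -> 20 infected
Step 5: +1 new -> 21 infected
Step 6: +1 new -> 22 infected

Answer: 22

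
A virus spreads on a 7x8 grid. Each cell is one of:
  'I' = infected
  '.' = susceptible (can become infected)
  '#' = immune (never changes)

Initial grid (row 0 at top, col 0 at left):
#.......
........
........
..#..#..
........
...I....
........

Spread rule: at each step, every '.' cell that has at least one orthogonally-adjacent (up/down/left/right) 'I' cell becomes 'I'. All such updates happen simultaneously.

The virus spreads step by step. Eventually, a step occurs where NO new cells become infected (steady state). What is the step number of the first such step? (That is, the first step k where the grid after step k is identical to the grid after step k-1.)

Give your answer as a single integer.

Step 0 (initial): 1 infected
Step 1: +4 new -> 5 infected
Step 2: +7 new -> 12 infected
Step 3: +8 new -> 20 infected
Step 4: +9 new -> 29 infected
Step 5: +9 new -> 38 infected
Step 6: +7 new -> 45 infected
Step 7: +5 new -> 50 infected
Step 8: +2 new -> 52 infected
Step 9: +1 new -> 53 infected
Step 10: +0 new -> 53 infected

Answer: 10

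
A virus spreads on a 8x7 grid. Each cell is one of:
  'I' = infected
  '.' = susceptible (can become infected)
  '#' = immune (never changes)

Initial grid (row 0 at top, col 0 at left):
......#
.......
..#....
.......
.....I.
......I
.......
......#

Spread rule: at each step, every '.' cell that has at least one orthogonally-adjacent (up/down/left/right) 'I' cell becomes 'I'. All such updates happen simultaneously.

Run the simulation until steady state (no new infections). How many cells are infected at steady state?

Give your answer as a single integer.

Step 0 (initial): 2 infected
Step 1: +5 new -> 7 infected
Step 2: +6 new -> 13 infected
Step 3: +8 new -> 21 infected
Step 4: +9 new -> 30 infected
Step 5: +7 new -> 37 infected
Step 6: +7 new -> 44 infected
Step 7: +5 new -> 49 infected
Step 8: +3 new -> 52 infected
Step 9: +1 new -> 53 infected
Step 10: +0 new -> 53 infected

Answer: 53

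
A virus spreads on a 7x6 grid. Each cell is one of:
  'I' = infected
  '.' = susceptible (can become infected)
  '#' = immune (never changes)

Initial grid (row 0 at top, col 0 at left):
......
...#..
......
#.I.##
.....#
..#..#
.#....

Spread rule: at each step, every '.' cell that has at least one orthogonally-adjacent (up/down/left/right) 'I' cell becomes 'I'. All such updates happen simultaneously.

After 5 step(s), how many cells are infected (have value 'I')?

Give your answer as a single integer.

Answer: 32

Derivation:
Step 0 (initial): 1 infected
Step 1: +4 new -> 5 infected
Step 2: +5 new -> 10 infected
Step 3: +8 new -> 18 infected
Step 4: +8 new -> 26 infected
Step 5: +6 new -> 32 infected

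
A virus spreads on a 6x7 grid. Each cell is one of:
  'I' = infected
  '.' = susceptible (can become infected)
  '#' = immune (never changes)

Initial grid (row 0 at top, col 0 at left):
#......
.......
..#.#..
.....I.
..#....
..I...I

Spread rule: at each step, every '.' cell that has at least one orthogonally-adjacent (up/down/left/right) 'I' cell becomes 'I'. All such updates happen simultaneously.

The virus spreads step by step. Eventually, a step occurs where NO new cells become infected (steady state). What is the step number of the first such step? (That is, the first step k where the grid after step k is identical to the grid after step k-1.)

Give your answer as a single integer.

Step 0 (initial): 3 infected
Step 1: +8 new -> 11 infected
Step 2: +8 new -> 19 infected
Step 3: +7 new -> 26 infected
Step 4: +5 new -> 31 infected
Step 5: +4 new -> 35 infected
Step 6: +3 new -> 38 infected
Step 7: +0 new -> 38 infected

Answer: 7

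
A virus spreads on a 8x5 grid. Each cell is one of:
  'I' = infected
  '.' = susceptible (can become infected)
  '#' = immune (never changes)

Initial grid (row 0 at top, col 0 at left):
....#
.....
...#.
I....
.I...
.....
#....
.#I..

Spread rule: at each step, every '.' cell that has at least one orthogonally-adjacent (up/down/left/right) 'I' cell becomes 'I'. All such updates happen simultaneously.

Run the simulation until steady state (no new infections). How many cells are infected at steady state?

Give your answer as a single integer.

Step 0 (initial): 3 infected
Step 1: +7 new -> 10 infected
Step 2: +9 new -> 19 infected
Step 3: +7 new -> 26 infected
Step 4: +4 new -> 30 infected
Step 5: +3 new -> 33 infected
Step 6: +2 new -> 35 infected
Step 7: +0 new -> 35 infected

Answer: 35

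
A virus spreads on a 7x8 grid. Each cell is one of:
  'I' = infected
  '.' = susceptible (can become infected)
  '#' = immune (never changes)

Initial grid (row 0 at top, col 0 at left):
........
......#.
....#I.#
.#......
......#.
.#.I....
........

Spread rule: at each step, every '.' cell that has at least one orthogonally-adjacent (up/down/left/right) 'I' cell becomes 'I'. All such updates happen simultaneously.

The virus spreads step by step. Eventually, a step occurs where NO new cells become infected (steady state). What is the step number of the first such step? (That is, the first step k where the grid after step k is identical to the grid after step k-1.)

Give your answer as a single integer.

Step 0 (initial): 2 infected
Step 1: +7 new -> 9 infected
Step 2: +11 new -> 20 infected
Step 3: +10 new -> 30 infected
Step 4: +9 new -> 39 infected
Step 5: +7 new -> 46 infected
Step 6: +3 new -> 49 infected
Step 7: +1 new -> 50 infected
Step 8: +0 new -> 50 infected

Answer: 8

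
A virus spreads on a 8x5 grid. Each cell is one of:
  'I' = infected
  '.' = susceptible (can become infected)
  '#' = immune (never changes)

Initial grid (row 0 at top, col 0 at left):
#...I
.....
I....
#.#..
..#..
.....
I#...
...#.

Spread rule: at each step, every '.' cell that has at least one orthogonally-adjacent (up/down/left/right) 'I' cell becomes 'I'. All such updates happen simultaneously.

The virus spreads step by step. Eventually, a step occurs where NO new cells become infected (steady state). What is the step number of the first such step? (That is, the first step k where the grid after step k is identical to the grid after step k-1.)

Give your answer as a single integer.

Step 0 (initial): 3 infected
Step 1: +6 new -> 9 infected
Step 2: +9 new -> 18 infected
Step 3: +7 new -> 25 infected
Step 4: +4 new -> 29 infected
Step 5: +3 new -> 32 infected
Step 6: +1 new -> 33 infected
Step 7: +1 new -> 34 infected
Step 8: +0 new -> 34 infected

Answer: 8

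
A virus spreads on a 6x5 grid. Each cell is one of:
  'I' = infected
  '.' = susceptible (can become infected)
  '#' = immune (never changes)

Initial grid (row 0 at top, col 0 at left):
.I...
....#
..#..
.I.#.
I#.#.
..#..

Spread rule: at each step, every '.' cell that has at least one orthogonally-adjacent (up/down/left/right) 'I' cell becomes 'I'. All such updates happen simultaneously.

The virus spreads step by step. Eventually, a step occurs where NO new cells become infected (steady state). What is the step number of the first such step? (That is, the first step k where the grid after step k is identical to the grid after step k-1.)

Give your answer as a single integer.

Step 0 (initial): 3 infected
Step 1: +7 new -> 10 infected
Step 2: +6 new -> 16 infected
Step 3: +2 new -> 18 infected
Step 4: +1 new -> 19 infected
Step 5: +1 new -> 20 infected
Step 6: +1 new -> 21 infected
Step 7: +1 new -> 22 infected
Step 8: +1 new -> 23 infected
Step 9: +1 new -> 24 infected
Step 10: +0 new -> 24 infected

Answer: 10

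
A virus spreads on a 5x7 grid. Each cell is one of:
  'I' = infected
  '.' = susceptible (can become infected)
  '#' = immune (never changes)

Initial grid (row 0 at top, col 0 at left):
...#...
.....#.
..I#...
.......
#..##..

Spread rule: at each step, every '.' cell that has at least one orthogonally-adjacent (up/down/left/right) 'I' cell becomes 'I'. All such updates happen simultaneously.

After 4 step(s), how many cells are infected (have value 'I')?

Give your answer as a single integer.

Step 0 (initial): 1 infected
Step 1: +3 new -> 4 infected
Step 2: +7 new -> 11 infected
Step 3: +6 new -> 17 infected
Step 4: +4 new -> 21 infected

Answer: 21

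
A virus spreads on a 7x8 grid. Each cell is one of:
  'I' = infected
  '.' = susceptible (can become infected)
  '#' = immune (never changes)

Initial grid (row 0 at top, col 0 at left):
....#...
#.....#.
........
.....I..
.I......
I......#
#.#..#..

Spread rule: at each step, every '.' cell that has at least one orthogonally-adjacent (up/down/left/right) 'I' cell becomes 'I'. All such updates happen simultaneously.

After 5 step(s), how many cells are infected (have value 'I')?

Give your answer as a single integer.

Answer: 49

Derivation:
Step 0 (initial): 3 infected
Step 1: +8 new -> 11 infected
Step 2: +14 new -> 25 infected
Step 3: +11 new -> 36 infected
Step 4: +8 new -> 44 infected
Step 5: +5 new -> 49 infected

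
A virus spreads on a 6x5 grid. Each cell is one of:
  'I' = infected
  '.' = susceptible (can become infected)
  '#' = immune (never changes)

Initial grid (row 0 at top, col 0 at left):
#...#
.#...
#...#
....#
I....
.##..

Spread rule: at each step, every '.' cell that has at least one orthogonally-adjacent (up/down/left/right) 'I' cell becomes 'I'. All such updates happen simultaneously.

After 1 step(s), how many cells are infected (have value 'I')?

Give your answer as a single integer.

Step 0 (initial): 1 infected
Step 1: +3 new -> 4 infected

Answer: 4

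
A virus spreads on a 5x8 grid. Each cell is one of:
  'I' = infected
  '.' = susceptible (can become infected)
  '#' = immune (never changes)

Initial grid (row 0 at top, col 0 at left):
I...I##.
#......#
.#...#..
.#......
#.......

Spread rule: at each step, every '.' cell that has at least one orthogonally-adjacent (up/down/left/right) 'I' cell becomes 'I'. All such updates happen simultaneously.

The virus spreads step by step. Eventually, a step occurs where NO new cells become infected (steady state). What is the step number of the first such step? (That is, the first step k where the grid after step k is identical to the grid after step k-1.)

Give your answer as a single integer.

Answer: 8

Derivation:
Step 0 (initial): 2 infected
Step 1: +3 new -> 5 infected
Step 2: +5 new -> 10 infected
Step 3: +4 new -> 14 infected
Step 4: +5 new -> 19 infected
Step 5: +5 new -> 24 infected
Step 6: +3 new -> 27 infected
Step 7: +2 new -> 29 infected
Step 8: +0 new -> 29 infected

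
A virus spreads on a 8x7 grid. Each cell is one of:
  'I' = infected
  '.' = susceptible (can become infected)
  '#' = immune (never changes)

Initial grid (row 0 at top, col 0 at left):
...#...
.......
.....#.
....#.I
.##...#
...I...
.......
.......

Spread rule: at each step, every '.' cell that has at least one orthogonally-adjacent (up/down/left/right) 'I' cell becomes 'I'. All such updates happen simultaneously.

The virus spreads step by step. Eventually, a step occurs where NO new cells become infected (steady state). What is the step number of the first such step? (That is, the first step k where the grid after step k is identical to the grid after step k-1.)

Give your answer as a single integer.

Answer: 9

Derivation:
Step 0 (initial): 2 infected
Step 1: +6 new -> 8 infected
Step 2: +9 new -> 17 infected
Step 3: +10 new -> 27 infected
Step 4: +11 new -> 38 infected
Step 5: +6 new -> 44 infected
Step 6: +3 new -> 47 infected
Step 7: +2 new -> 49 infected
Step 8: +1 new -> 50 infected
Step 9: +0 new -> 50 infected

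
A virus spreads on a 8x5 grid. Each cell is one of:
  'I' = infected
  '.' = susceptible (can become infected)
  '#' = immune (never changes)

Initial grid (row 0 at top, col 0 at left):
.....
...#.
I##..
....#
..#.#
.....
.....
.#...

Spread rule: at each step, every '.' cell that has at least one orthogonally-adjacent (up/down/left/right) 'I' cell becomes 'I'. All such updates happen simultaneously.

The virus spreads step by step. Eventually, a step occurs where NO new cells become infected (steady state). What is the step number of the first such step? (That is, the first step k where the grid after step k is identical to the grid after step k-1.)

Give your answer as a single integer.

Answer: 10

Derivation:
Step 0 (initial): 1 infected
Step 1: +2 new -> 3 infected
Step 2: +4 new -> 7 infected
Step 3: +5 new -> 12 infected
Step 4: +4 new -> 16 infected
Step 5: +6 new -> 22 infected
Step 6: +4 new -> 26 infected
Step 7: +4 new -> 30 infected
Step 8: +2 new -> 32 infected
Step 9: +1 new -> 33 infected
Step 10: +0 new -> 33 infected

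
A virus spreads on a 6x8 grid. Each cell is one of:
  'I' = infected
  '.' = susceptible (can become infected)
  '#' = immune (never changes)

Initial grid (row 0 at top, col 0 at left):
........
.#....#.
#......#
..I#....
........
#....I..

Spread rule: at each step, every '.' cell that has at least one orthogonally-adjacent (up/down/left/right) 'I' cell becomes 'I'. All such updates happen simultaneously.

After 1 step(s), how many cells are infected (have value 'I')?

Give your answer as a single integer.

Step 0 (initial): 2 infected
Step 1: +6 new -> 8 infected

Answer: 8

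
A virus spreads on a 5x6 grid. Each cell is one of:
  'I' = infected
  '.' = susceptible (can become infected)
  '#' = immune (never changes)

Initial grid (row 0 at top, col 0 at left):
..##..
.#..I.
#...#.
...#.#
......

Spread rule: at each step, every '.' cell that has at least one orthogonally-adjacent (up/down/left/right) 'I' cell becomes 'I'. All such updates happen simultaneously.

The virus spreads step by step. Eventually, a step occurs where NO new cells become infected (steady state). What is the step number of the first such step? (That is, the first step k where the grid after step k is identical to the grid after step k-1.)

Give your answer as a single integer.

Answer: 9

Derivation:
Step 0 (initial): 1 infected
Step 1: +3 new -> 4 infected
Step 2: +4 new -> 8 infected
Step 3: +1 new -> 9 infected
Step 4: +2 new -> 11 infected
Step 5: +2 new -> 13 infected
Step 6: +3 new -> 16 infected
Step 7: +2 new -> 18 infected
Step 8: +2 new -> 20 infected
Step 9: +0 new -> 20 infected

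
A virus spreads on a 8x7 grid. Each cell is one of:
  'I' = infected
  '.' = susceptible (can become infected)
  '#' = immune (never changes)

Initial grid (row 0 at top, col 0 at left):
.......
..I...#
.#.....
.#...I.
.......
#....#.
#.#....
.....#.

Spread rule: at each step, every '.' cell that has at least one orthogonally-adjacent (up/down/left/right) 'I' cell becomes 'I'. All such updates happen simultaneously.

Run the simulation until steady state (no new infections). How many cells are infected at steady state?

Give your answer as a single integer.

Answer: 48

Derivation:
Step 0 (initial): 2 infected
Step 1: +8 new -> 10 infected
Step 2: +12 new -> 22 infected
Step 3: +8 new -> 30 infected
Step 4: +7 new -> 37 infected
Step 5: +6 new -> 43 infected
Step 6: +2 new -> 45 infected
Step 7: +2 new -> 47 infected
Step 8: +1 new -> 48 infected
Step 9: +0 new -> 48 infected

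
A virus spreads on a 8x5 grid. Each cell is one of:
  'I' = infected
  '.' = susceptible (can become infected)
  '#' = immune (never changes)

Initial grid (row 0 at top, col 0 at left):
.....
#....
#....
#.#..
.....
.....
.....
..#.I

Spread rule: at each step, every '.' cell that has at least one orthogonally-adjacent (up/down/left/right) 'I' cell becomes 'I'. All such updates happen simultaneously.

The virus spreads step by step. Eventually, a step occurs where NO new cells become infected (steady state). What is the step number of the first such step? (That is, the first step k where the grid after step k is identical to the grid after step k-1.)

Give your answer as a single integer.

Answer: 12

Derivation:
Step 0 (initial): 1 infected
Step 1: +2 new -> 3 infected
Step 2: +2 new -> 5 infected
Step 3: +3 new -> 8 infected
Step 4: +4 new -> 12 infected
Step 5: +6 new -> 18 infected
Step 6: +5 new -> 23 infected
Step 7: +5 new -> 28 infected
Step 8: +3 new -> 31 infected
Step 9: +2 new -> 33 infected
Step 10: +1 new -> 34 infected
Step 11: +1 new -> 35 infected
Step 12: +0 new -> 35 infected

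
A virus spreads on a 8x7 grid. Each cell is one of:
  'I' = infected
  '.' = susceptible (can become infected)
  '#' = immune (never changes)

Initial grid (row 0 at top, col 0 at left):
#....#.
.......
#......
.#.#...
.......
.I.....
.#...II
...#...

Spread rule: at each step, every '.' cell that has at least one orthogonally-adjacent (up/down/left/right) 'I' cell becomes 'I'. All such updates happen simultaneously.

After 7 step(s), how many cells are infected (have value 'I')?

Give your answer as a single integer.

Step 0 (initial): 3 infected
Step 1: +8 new -> 11 infected
Step 2: +10 new -> 21 infected
Step 3: +8 new -> 29 infected
Step 4: +5 new -> 34 infected
Step 5: +6 new -> 40 infected
Step 6: +5 new -> 45 infected
Step 7: +4 new -> 49 infected

Answer: 49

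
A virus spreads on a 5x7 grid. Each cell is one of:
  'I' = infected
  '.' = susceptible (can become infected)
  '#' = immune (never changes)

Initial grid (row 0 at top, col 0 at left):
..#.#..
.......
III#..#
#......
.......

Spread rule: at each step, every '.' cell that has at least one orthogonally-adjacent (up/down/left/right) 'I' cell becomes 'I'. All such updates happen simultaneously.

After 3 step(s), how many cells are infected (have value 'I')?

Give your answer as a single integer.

Answer: 19

Derivation:
Step 0 (initial): 3 infected
Step 1: +5 new -> 8 infected
Step 2: +6 new -> 14 infected
Step 3: +5 new -> 19 infected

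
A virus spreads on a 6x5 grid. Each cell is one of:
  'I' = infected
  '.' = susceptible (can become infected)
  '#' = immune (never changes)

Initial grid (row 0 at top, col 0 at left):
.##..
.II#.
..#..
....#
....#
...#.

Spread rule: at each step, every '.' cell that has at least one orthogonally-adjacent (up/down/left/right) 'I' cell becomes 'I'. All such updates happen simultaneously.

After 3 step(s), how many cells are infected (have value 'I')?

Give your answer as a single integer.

Step 0 (initial): 2 infected
Step 1: +2 new -> 4 infected
Step 2: +3 new -> 7 infected
Step 3: +3 new -> 10 infected

Answer: 10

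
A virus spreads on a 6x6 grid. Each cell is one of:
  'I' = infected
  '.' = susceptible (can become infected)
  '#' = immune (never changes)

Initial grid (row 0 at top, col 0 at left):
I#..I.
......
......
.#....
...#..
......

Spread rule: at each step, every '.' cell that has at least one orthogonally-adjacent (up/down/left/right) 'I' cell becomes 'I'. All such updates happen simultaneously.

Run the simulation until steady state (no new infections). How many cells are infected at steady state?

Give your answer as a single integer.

Answer: 33

Derivation:
Step 0 (initial): 2 infected
Step 1: +4 new -> 6 infected
Step 2: +6 new -> 12 infected
Step 3: +6 new -> 18 infected
Step 4: +5 new -> 23 infected
Step 5: +5 new -> 28 infected
Step 6: +4 new -> 32 infected
Step 7: +1 new -> 33 infected
Step 8: +0 new -> 33 infected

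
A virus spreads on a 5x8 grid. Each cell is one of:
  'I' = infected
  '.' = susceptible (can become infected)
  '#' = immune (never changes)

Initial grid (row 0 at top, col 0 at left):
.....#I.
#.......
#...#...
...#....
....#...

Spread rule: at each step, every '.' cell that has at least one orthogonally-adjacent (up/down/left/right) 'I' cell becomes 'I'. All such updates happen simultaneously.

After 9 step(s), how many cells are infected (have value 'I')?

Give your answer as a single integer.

Step 0 (initial): 1 infected
Step 1: +2 new -> 3 infected
Step 2: +3 new -> 6 infected
Step 3: +4 new -> 10 infected
Step 4: +5 new -> 15 infected
Step 5: +6 new -> 21 infected
Step 6: +3 new -> 24 infected
Step 7: +3 new -> 27 infected
Step 8: +3 new -> 30 infected
Step 9: +3 new -> 33 infected

Answer: 33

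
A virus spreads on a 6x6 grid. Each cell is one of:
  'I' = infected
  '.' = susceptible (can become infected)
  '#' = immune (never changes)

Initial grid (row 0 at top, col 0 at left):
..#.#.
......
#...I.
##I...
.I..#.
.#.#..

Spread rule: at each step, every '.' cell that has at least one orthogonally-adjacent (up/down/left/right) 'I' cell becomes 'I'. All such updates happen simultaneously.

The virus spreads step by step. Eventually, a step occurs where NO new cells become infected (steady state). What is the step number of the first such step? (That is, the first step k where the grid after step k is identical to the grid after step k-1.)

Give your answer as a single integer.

Answer: 6

Derivation:
Step 0 (initial): 3 infected
Step 1: +8 new -> 11 infected
Step 2: +8 new -> 19 infected
Step 3: +4 new -> 23 infected
Step 4: +3 new -> 26 infected
Step 5: +2 new -> 28 infected
Step 6: +0 new -> 28 infected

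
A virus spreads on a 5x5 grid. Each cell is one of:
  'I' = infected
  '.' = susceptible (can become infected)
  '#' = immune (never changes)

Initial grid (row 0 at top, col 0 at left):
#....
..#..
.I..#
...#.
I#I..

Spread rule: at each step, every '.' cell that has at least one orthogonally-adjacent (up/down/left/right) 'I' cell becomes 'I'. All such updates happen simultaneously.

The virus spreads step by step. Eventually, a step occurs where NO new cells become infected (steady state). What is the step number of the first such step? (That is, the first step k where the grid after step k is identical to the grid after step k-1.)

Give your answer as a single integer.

Step 0 (initial): 3 infected
Step 1: +7 new -> 10 infected
Step 2: +4 new -> 14 infected
Step 3: +3 new -> 17 infected
Step 4: +2 new -> 19 infected
Step 5: +1 new -> 20 infected
Step 6: +0 new -> 20 infected

Answer: 6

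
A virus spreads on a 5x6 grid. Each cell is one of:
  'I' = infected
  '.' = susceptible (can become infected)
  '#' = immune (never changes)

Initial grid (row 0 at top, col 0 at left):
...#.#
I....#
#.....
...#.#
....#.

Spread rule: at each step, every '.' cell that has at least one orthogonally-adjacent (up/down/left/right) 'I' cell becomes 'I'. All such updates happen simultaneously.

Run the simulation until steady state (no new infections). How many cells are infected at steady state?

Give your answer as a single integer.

Answer: 22

Derivation:
Step 0 (initial): 1 infected
Step 1: +2 new -> 3 infected
Step 2: +3 new -> 6 infected
Step 3: +4 new -> 10 infected
Step 4: +5 new -> 15 infected
Step 5: +4 new -> 19 infected
Step 6: +3 new -> 22 infected
Step 7: +0 new -> 22 infected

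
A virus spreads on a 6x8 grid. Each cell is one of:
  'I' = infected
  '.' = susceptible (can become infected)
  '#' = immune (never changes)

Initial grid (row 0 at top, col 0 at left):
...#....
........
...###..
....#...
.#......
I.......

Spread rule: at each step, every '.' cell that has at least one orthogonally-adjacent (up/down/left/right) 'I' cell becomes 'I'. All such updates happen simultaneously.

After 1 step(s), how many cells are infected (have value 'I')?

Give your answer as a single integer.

Answer: 3

Derivation:
Step 0 (initial): 1 infected
Step 1: +2 new -> 3 infected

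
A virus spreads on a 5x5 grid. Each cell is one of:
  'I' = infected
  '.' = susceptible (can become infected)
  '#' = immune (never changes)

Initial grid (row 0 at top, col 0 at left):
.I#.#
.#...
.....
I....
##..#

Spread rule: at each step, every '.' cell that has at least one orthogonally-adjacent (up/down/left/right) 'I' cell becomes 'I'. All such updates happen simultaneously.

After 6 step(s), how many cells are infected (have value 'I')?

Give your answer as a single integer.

Answer: 19

Derivation:
Step 0 (initial): 2 infected
Step 1: +3 new -> 5 infected
Step 2: +3 new -> 8 infected
Step 3: +3 new -> 11 infected
Step 4: +4 new -> 15 infected
Step 5: +2 new -> 17 infected
Step 6: +2 new -> 19 infected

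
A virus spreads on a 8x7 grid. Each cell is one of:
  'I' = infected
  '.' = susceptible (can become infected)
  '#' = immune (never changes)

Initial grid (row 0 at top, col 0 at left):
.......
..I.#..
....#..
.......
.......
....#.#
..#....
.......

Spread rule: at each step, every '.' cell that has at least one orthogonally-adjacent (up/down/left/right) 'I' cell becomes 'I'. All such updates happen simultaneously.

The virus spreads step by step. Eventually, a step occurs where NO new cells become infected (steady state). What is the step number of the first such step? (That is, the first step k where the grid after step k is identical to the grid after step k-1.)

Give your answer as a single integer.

Answer: 11

Derivation:
Step 0 (initial): 1 infected
Step 1: +4 new -> 5 infected
Step 2: +6 new -> 11 infected
Step 3: +6 new -> 17 infected
Step 4: +6 new -> 23 infected
Step 5: +7 new -> 30 infected
Step 6: +7 new -> 37 infected
Step 7: +7 new -> 44 infected
Step 8: +4 new -> 48 infected
Step 9: +2 new -> 50 infected
Step 10: +1 new -> 51 infected
Step 11: +0 new -> 51 infected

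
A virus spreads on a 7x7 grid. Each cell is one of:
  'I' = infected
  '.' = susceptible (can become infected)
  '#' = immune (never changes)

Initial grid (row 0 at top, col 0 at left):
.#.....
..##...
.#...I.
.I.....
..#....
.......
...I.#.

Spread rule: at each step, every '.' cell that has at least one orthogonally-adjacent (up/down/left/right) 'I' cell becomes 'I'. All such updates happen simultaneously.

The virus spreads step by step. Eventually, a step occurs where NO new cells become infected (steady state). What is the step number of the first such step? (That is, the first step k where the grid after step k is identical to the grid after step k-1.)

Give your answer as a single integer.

Answer: 6

Derivation:
Step 0 (initial): 3 infected
Step 1: +10 new -> 13 infected
Step 2: +16 new -> 29 infected
Step 3: +8 new -> 37 infected
Step 4: +4 new -> 41 infected
Step 5: +2 new -> 43 infected
Step 6: +0 new -> 43 infected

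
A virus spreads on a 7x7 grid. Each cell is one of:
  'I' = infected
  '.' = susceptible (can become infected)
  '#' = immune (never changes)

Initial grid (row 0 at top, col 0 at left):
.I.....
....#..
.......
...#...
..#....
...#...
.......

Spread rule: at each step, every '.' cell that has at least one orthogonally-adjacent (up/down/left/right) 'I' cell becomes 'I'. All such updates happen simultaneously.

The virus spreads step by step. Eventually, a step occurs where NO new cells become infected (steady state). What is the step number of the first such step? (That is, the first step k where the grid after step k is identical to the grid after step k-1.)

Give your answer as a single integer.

Answer: 12

Derivation:
Step 0 (initial): 1 infected
Step 1: +3 new -> 4 infected
Step 2: +4 new -> 8 infected
Step 3: +5 new -> 13 infected
Step 4: +5 new -> 18 infected
Step 5: +5 new -> 23 infected
Step 6: +6 new -> 29 infected
Step 7: +5 new -> 34 infected
Step 8: +5 new -> 39 infected
Step 9: +3 new -> 42 infected
Step 10: +2 new -> 44 infected
Step 11: +1 new -> 45 infected
Step 12: +0 new -> 45 infected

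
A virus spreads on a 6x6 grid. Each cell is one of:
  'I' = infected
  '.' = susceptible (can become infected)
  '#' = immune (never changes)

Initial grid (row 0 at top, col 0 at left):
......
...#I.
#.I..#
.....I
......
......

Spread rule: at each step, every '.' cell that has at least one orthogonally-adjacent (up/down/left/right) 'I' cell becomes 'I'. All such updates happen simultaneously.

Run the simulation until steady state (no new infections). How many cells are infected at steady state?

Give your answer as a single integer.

Step 0 (initial): 3 infected
Step 1: +9 new -> 12 infected
Step 2: +9 new -> 21 infected
Step 3: +7 new -> 28 infected
Step 4: +4 new -> 32 infected
Step 5: +1 new -> 33 infected
Step 6: +0 new -> 33 infected

Answer: 33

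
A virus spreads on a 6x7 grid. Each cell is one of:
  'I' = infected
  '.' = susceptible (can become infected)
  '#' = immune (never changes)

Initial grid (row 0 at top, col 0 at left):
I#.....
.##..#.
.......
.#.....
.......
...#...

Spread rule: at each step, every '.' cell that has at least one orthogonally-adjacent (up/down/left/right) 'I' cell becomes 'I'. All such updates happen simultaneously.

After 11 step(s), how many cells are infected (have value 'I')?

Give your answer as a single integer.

Step 0 (initial): 1 infected
Step 1: +1 new -> 2 infected
Step 2: +1 new -> 3 infected
Step 3: +2 new -> 5 infected
Step 4: +2 new -> 7 infected
Step 5: +4 new -> 11 infected
Step 6: +5 new -> 16 infected
Step 7: +6 new -> 22 infected
Step 8: +5 new -> 27 infected
Step 9: +5 new -> 32 infected
Step 10: +3 new -> 35 infected
Step 11: +1 new -> 36 infected

Answer: 36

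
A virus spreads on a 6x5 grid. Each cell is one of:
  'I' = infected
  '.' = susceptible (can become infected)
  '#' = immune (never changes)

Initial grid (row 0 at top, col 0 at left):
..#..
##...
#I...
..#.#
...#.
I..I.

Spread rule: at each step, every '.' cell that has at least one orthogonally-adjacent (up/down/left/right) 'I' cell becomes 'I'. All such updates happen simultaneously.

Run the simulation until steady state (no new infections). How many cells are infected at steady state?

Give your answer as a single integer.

Step 0 (initial): 3 infected
Step 1: +6 new -> 9 infected
Step 2: +6 new -> 15 infected
Step 3: +3 new -> 18 infected
Step 4: +2 new -> 20 infected
Step 5: +1 new -> 21 infected
Step 6: +0 new -> 21 infected

Answer: 21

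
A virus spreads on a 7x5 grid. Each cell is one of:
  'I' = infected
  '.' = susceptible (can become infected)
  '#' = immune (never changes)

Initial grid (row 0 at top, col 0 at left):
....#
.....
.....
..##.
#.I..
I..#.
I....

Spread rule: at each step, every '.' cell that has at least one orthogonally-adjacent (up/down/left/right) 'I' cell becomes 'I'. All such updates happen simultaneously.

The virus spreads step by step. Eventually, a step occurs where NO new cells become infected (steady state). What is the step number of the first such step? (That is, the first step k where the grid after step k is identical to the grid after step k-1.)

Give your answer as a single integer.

Answer: 8

Derivation:
Step 0 (initial): 3 infected
Step 1: +5 new -> 8 infected
Step 2: +3 new -> 11 infected
Step 3: +5 new -> 16 infected
Step 4: +5 new -> 21 infected
Step 5: +5 new -> 26 infected
Step 6: +3 new -> 29 infected
Step 7: +1 new -> 30 infected
Step 8: +0 new -> 30 infected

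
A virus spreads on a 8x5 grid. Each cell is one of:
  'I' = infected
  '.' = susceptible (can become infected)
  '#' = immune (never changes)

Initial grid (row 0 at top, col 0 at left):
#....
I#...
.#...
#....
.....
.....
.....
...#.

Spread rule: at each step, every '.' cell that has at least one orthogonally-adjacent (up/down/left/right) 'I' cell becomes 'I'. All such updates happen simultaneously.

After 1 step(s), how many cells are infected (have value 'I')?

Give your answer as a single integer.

Answer: 2

Derivation:
Step 0 (initial): 1 infected
Step 1: +1 new -> 2 infected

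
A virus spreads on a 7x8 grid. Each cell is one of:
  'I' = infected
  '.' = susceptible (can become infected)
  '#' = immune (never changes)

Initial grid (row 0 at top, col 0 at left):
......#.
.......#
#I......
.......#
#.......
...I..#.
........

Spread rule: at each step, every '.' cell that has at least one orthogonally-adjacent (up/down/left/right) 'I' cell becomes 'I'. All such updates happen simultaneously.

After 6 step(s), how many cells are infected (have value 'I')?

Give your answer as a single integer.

Step 0 (initial): 2 infected
Step 1: +7 new -> 9 infected
Step 2: +14 new -> 23 infected
Step 3: +9 new -> 32 infected
Step 4: +7 new -> 39 infected
Step 5: +6 new -> 45 infected
Step 6: +4 new -> 49 infected

Answer: 49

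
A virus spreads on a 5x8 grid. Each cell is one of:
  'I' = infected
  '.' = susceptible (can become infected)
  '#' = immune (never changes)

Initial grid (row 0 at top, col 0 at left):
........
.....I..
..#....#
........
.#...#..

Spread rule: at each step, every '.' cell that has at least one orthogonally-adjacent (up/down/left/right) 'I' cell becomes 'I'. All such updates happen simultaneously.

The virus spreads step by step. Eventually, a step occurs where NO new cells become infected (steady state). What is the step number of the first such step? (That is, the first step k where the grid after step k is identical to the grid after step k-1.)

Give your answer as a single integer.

Answer: 9

Derivation:
Step 0 (initial): 1 infected
Step 1: +4 new -> 5 infected
Step 2: +7 new -> 12 infected
Step 3: +6 new -> 18 infected
Step 4: +6 new -> 24 infected
Step 5: +6 new -> 30 infected
Step 6: +4 new -> 34 infected
Step 7: +1 new -> 35 infected
Step 8: +1 new -> 36 infected
Step 9: +0 new -> 36 infected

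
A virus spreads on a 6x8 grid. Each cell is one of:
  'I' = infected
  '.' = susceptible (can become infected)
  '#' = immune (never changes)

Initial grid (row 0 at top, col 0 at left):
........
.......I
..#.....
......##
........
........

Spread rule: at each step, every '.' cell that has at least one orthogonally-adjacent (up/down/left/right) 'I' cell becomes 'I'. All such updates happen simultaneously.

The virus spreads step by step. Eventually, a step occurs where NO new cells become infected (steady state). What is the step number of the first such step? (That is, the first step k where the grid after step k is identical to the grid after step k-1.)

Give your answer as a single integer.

Step 0 (initial): 1 infected
Step 1: +3 new -> 4 infected
Step 2: +3 new -> 7 infected
Step 3: +3 new -> 10 infected
Step 4: +4 new -> 14 infected
Step 5: +5 new -> 19 infected
Step 6: +6 new -> 25 infected
Step 7: +8 new -> 33 infected
Step 8: +6 new -> 39 infected
Step 9: +3 new -> 42 infected
Step 10: +2 new -> 44 infected
Step 11: +1 new -> 45 infected
Step 12: +0 new -> 45 infected

Answer: 12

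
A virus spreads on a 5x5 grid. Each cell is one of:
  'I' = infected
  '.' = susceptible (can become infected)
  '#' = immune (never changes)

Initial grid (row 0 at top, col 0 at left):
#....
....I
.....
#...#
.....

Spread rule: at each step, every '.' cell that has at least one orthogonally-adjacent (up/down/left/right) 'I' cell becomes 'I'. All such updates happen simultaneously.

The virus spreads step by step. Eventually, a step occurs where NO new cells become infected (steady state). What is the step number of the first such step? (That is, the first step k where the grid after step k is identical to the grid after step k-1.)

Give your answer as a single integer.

Step 0 (initial): 1 infected
Step 1: +3 new -> 4 infected
Step 2: +3 new -> 7 infected
Step 3: +4 new -> 11 infected
Step 4: +5 new -> 16 infected
Step 5: +4 new -> 20 infected
Step 6: +1 new -> 21 infected
Step 7: +1 new -> 22 infected
Step 8: +0 new -> 22 infected

Answer: 8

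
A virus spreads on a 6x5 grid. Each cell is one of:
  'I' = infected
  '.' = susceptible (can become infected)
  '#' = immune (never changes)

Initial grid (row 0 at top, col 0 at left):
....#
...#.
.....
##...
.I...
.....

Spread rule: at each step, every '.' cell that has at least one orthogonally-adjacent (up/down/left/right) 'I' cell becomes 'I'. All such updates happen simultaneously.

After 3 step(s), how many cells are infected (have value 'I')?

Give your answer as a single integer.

Answer: 12

Derivation:
Step 0 (initial): 1 infected
Step 1: +3 new -> 4 infected
Step 2: +4 new -> 8 infected
Step 3: +4 new -> 12 infected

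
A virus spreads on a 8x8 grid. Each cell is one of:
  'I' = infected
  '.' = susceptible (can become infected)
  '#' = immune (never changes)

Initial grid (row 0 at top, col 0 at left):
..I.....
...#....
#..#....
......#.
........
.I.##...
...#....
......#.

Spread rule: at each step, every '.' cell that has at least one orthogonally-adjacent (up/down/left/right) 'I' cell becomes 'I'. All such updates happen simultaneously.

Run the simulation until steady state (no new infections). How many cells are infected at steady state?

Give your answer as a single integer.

Step 0 (initial): 2 infected
Step 1: +7 new -> 9 infected
Step 2: +10 new -> 19 infected
Step 3: +9 new -> 28 infected
Step 4: +6 new -> 34 infected
Step 5: +6 new -> 40 infected
Step 6: +7 new -> 47 infected
Step 7: +4 new -> 51 infected
Step 8: +3 new -> 54 infected
Step 9: +1 new -> 55 infected
Step 10: +1 new -> 56 infected
Step 11: +0 new -> 56 infected

Answer: 56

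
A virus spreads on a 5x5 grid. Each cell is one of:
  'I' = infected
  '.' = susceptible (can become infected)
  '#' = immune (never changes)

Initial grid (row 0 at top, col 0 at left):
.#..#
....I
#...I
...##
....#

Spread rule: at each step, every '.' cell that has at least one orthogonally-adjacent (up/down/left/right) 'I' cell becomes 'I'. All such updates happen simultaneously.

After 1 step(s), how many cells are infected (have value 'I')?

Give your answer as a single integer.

Answer: 4

Derivation:
Step 0 (initial): 2 infected
Step 1: +2 new -> 4 infected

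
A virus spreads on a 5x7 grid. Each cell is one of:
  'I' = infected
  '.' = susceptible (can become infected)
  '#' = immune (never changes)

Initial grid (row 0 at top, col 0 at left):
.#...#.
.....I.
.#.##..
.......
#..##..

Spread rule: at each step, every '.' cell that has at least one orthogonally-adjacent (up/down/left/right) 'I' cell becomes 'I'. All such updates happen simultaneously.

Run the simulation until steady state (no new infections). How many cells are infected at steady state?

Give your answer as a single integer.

Answer: 27

Derivation:
Step 0 (initial): 1 infected
Step 1: +3 new -> 4 infected
Step 2: +5 new -> 9 infected
Step 3: +5 new -> 14 infected
Step 4: +5 new -> 19 infected
Step 5: +2 new -> 21 infected
Step 6: +4 new -> 25 infected
Step 7: +2 new -> 27 infected
Step 8: +0 new -> 27 infected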